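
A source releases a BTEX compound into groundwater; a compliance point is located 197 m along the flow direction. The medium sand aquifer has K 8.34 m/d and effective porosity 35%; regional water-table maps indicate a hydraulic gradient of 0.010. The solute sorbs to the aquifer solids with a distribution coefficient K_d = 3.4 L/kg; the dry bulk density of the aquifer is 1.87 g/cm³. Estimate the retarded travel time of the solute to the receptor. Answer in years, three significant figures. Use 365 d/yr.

Specific discharge q = 8.34 × 0.010 = 0.08340 m/d
v = Ki/n = 8.34·0.010/0.35 = 0.2383 m/d
Retardation R = 1 + ρ_b·K_d/n = 1 + 1.87×3.4/0.35 = 19.17
Contaminant velocity v_c = v/R = 0.2383/19.17 = 0.01243 m/d
t = L/v_c = 197/0.01243 = 15850 d
   = 15850/365 = 43.4 yr

43.4 years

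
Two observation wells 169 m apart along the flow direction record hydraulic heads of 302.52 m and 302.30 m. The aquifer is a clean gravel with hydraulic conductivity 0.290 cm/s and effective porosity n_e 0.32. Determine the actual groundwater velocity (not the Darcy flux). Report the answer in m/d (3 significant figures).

Hydraulic gradient i = (302.52 − 302.30) / 169 = 0.22 / 169 = 0.001302
K = 0.290 cm/s × 864 = 250.6 m/d
Darcy flux q = K·i = 250.6 × 0.001302 = 0.3262 m/d
v = Ki/n = 250.6·0.001302/0.32 = 1.019 m/d

1.02 m/d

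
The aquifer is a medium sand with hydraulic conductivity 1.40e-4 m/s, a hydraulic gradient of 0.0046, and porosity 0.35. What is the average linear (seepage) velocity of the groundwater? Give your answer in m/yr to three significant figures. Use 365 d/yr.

58.0 m/yr

K = 1.40e-4 m/s × 86400 s/d = 12.10 m/d
Specific discharge q = 12.10 × 0.0046 = 0.05564 m/d
v = Ki/n = 12.10·0.0046/0.35 = 0.1590 m/d
   = 0.1590 × 365 = 58.0 m/yr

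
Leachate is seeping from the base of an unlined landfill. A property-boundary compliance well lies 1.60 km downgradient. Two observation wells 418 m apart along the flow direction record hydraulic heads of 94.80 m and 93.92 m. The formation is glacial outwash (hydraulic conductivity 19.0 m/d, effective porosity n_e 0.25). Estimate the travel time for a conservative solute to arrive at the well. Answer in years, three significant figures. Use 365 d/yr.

27.4 years

Hydraulic gradient i = (94.80 − 93.92) / 418 = 0.88 / 418 = 0.002105
q = Ki = 19.0 × 0.002105 = 0.04000 m/d
v = Ki/n = 19.0·0.002105/0.25 = 0.1600 m/d
L = 1.60 km = 1600 m
t = L / v = 1600 / 0.1600 = 10000 d
   = 10000 / 365 = 27.4 yr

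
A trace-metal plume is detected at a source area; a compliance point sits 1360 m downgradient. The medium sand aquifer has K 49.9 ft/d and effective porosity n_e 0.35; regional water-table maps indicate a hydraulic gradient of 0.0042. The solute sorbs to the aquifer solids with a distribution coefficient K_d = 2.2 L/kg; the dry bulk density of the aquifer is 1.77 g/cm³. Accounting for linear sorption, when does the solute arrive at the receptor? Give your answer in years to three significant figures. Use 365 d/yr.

K = 49.9 ft/d × 0.3048 = 15.21 m/d
Darcy flux q = K·i = 15.21 × 0.0042 = 0.06388 m/d
v = Ki/n = 15.21·0.0042/0.35 = 0.1825 m/d
Retardation R = 1 + ρ_b·K_d/n = 1 + 1.77×2.2/0.35 = 12.13
Contaminant velocity v_c = v/R = 0.1825/12.13 = 0.01505 m/d
t = L/v_c = 1360/0.01505 = 90350 d
   = 90350/365 = 248 yr

248 years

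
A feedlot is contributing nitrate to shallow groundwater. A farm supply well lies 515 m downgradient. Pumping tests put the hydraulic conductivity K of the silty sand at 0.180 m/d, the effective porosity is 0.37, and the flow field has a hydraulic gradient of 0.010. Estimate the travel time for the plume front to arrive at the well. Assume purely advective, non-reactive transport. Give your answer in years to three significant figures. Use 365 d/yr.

Specific discharge q = 0.180 × 0.010 = 0.001800 m/d
v = Ki/n = 0.180·0.010/0.37 = 0.004865 m/d
t = L / v = 515 / 0.004865 = 105900 d
   = 105900 / 365 = 290 yr

290 years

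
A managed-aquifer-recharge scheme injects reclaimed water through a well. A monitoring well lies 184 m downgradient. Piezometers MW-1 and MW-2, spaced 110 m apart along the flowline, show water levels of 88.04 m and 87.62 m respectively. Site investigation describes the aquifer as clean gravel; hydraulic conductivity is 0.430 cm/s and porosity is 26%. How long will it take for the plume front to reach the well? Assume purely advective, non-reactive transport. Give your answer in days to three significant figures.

33.7 days

Hydraulic gradient i = (88.04 − 87.62) / 110 = 0.42 / 110 = 0.003818
K = 0.430 cm/s × 864 = 371.5 m/d
Specific discharge q = 371.5 × 0.003818 = 1.419 m/d
v_s = q/n_e = 1.419/0.26 = 5.456 m/d
t = L / v = 184 / 5.456 = 33.73 d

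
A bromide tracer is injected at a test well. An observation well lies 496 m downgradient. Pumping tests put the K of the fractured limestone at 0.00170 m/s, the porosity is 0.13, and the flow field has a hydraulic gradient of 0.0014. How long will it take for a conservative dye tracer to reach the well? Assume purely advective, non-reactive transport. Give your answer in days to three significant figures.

K = 0.00170 m/s × 86400 s/d = 146.9 m/d
Specific discharge q = 146.9 × 0.0014 = 0.2056 m/d
Average linear velocity = 0.2056 / 0.13 = 1.582 m/d
t = L / v = 496 / 1.582 = 313.6 d

314 days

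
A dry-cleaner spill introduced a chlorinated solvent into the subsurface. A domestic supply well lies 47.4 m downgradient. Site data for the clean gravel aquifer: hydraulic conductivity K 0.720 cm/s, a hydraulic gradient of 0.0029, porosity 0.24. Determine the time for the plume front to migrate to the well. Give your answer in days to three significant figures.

K = 0.720 cm/s × 864 = 622.1 m/d
Darcy flux q = K·i = 622.1 × 0.0029 = 1.804 m/d
Seepage velocity v = q / n = 1.804 / 0.24 = 7.517 m/d
t = L / v = 47.4 / 7.517 = 6.306 d

6.31 days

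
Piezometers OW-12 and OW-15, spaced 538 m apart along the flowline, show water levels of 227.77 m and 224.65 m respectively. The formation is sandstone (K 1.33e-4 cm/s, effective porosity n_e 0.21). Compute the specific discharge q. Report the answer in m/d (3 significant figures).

Hydraulic gradient i = (227.77 − 224.65) / 538 = 3.12 / 538 = 0.005799
K = 1.33e-4 cm/s × 864 = 0.1149 m/d
Darcy flux q = K·i = 0.1149 × 0.005799 = 6.664e-4 m/d

6.66e-4 m/d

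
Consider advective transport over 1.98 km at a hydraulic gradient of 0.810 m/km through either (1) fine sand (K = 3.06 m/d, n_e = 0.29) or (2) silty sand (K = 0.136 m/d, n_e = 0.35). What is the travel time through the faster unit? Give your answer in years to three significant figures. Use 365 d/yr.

635 years

Unit 1 (fine sand): v = 3.06×8.1e-4/0.29 = 0.008547 m/d, t = 1980/0.008547 = 231700 d
Unit 2 (silty sand): v = 0.136×8.1e-4/0.35 = 3.147e-4 m/d, t = 1980/3.147e-4 = 6.291e6 d
Faster: 231700 d / 365 = 635 yr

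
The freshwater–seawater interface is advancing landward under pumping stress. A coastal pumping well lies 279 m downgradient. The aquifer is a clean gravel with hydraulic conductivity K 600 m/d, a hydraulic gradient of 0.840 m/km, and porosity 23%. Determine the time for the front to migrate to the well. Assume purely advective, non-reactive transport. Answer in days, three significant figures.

q = Ki = 600 × 8.4e-4 = 0.5040 m/d
v = Ki/n = 600·8.4e-4/0.23 = 2.191 m/d
t = L / v = 279 / 2.191 = 127.3 d

127 days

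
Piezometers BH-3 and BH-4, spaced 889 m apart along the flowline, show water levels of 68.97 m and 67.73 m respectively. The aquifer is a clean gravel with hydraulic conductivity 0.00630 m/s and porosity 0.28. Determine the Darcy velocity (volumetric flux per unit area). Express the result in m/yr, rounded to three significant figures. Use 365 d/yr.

Hydraulic gradient i = (68.97 − 67.73) / 889 = 1.24 / 889 = 0.001395
K = 0.00630 m/s × 86400 s/d = 544.3 m/d
Specific discharge q = 544.3 × 0.001395 = 0.7592 m/d
   = 0.7592 × 365 = 277 m/yr

277 m/yr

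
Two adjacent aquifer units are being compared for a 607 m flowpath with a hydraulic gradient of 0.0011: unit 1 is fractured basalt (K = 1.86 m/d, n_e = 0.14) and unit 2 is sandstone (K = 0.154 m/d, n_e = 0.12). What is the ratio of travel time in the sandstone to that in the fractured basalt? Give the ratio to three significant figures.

Unit 1 (fractured basalt): v = 1.86×0.0011/0.14 = 0.01461 m/d, t = 607/0.01461 = 41530 d
Unit 2 (sandstone): v = 0.154×0.0011/0.12 = 0.001412 m/d, t = 607/0.001412 = 430000 d
t(sandstone) / t(fractured basalt) = 430000/41530 = 10.4

10.4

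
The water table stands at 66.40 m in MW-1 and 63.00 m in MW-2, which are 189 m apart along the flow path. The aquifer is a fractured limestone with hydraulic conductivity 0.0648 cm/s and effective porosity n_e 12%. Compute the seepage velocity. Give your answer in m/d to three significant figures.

Hydraulic gradient i = (66.40 − 63.00) / 189 = 3.40 / 189 = 0.01799
K = 0.0648 cm/s × 864 = 55.99 m/d
Darcy flux q = K·i = 55.99 × 0.01799 = 1.007 m/d
Average linear velocity = 1.007 / 0.12 = 8.393 m/d

8.39 m/d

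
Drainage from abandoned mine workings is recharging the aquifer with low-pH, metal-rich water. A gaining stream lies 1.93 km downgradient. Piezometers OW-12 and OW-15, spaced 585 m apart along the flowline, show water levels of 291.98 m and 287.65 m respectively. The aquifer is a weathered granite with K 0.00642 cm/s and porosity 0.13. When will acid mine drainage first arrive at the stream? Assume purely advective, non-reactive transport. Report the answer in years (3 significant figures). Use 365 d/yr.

Hydraulic gradient i = (291.98 − 287.65) / 585 = 4.33 / 585 = 0.007402
K = 0.00642 cm/s × 864 = 5.547 m/d
q = Ki = 5.547 × 0.007402 = 0.04106 m/d
Average linear velocity = 0.04106 / 0.13 = 0.3158 m/d
L = 1.93 km = 1930 m
t = L / v = 1930 / 0.3158 = 6111 d
   = 6111 / 365 = 16.7 yr

16.7 years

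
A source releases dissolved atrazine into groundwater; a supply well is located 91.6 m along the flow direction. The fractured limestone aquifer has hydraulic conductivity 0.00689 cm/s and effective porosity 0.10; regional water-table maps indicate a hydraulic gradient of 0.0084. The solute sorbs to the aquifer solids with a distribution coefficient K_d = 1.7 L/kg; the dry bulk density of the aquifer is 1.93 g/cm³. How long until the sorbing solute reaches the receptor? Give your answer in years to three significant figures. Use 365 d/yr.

K = 0.00689 cm/s × 864 = 5.953 m/d
Darcy flux q = K·i = 5.953 × 0.0084 = 0.05000 m/d
Seepage velocity v = q / n = 0.05000 / 0.10 = 0.5000 m/d
Retardation R = 1 + ρ_b·K_d/n = 1 + 1.93×1.7/0.10 = 33.81
Contaminant velocity v_c = v/R = 0.5000/33.81 = 0.01479 m/d
t = L/v_c = 91.6/0.01479 = 6193 d
   = 6193/365 = 17.0 yr

17.0 years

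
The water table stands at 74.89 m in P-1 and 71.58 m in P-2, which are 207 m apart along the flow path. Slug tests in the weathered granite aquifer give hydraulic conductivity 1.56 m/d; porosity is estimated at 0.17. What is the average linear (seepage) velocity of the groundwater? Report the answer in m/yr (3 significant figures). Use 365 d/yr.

53.6 m/yr

Hydraulic gradient i = (74.89 − 71.58) / 207 = 3.31 / 207 = 0.01599
Specific discharge q = 1.56 × 0.01599 = 0.02494 m/d
Seepage velocity v = q / n = 0.02494 / 0.17 = 0.1467 m/d
   = 0.1467 × 365 = 53.6 m/yr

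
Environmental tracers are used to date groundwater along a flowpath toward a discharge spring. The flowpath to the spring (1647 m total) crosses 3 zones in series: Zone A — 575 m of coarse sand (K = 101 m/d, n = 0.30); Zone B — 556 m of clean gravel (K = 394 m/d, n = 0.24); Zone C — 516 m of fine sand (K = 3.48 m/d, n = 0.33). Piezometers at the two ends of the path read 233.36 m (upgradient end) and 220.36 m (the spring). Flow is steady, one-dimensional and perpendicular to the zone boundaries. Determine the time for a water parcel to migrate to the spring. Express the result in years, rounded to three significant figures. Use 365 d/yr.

15.6 years

Total head drop ΔH = 233.36 − 220.36 = 13.00 m
Continuity: the same q passes through each zone, so ΔH = q·Σ(L_j/K_j) — the zones act as resistances in series.
Σ(L/K) = 575/101 + 556/394 + 516/3.48 = 5.693 + 1.411 + 148.3 = 155.4 d
q = ΔH / Σ(L/K) = 13.00 / 155.4 = 0.08367 m/d (same in every zone)
Zone A: v = q/n = 0.08367/0.30 = 0.2789 m/d → t_A = 575/0.2789 = 2062 d
Zone B: v = q/n = 0.08367/0.24 = 0.3486 m/d → t_B = 556/0.3486 = 1595 d
Zone C: v = q/n = 0.08367/0.33 = 0.2535 m/d → t_C = 516/0.2535 = 2035 d
Total t = 2062 + 1595 + 2035 = 5692 d
   = 5692 / 365 = 15.6 yr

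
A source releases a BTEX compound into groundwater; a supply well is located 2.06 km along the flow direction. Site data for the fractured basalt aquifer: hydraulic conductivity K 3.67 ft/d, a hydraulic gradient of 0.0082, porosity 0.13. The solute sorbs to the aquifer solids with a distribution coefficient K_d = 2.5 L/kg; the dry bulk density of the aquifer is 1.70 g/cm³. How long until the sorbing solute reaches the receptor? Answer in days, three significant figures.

K = 3.67 ft/d × 0.3048 = 1.119 m/d
Specific discharge q = 1.119 × 0.0082 = 0.009173 m/d
Average linear velocity = 0.009173 / 0.13 = 0.07056 m/d
Retardation R = 1 + ρ_b·K_d/n = 1 + 1.70×2.5/0.13 = 33.69
Contaminant velocity v_c = v/R = 0.07056/33.69 = 0.002094 m/d
L = 2.06 km = 2060 m
t = L/v_c = 2060/0.002094 = 983700 d

984000 days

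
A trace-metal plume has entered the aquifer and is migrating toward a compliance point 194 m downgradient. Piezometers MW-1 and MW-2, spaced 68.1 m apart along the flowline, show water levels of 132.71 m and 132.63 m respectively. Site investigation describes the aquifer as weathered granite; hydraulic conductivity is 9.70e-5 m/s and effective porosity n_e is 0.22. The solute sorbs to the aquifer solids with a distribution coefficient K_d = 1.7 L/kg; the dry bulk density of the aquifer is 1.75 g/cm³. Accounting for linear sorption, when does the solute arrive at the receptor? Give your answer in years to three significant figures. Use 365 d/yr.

172 years

Hydraulic gradient i = (132.71 − 132.63) / 68.1 = 0.08 / 68.1 = 0.001175
K = 9.70e-5 m/s × 86400 s/d = 8.381 m/d
Darcy flux q = K·i = 8.381 × 0.001175 = 0.009845 m/d
Average linear velocity = 0.009845 / 0.22 = 0.04475 m/d
Retardation R = 1 + ρ_b·K_d/n = 1 + 1.75×1.7/0.22 = 14.52
Contaminant velocity v_c = v/R = 0.04475/14.52 = 0.003081 m/d
t = L/v_c = 194/0.003081 = 62960 d
   = 62960/365 = 172 yr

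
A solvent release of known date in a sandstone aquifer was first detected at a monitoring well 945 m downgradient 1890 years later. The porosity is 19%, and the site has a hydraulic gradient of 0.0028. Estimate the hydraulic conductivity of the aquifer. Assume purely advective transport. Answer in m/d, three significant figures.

0.0930 m/d

t = 1890 years = 689900 d
v = L / t = 945 / 689900 = 0.001370 m/d
K = v · n / i = 0.001370 × 0.19 / 0.0028 = 0.0930 m/d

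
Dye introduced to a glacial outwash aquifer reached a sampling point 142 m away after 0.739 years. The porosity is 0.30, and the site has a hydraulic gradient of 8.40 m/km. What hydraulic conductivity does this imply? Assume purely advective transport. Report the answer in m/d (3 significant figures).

t = 0.739 years = 269.7 d
v = L / t = 142 / 269.7 = 0.5264 m/d
K = v · n / i = 0.5264 × 0.30 / 0.0084 = 18.8 m/d

18.8 m/d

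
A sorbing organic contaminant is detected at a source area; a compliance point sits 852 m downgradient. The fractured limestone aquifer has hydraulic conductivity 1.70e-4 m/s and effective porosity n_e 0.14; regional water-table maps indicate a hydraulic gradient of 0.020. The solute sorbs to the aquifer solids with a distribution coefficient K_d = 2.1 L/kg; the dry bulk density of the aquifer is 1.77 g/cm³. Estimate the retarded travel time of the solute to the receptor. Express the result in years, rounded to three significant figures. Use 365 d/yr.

K = 1.70e-4 m/s × 86400 s/d = 14.69 m/d
Specific discharge q = 14.69 × 0.020 = 0.2938 m/d
v = Ki/n = 14.69·0.020/0.14 = 2.098 m/d
Retardation R = 1 + ρ_b·K_d/n = 1 + 1.77×2.1/0.14 = 27.55
Contaminant velocity v_c = v/R = 2.098/27.55 = 0.07616 m/d
t = L/v_c = 852/0.07616 = 11190 d
   = 11190/365 = 30.6 yr

30.6 years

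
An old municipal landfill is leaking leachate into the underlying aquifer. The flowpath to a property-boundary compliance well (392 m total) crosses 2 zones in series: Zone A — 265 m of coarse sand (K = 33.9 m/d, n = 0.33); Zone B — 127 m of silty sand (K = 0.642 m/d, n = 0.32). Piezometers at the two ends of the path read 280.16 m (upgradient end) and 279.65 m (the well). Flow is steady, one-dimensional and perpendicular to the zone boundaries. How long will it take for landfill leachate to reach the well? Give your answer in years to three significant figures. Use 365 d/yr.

141 years

Total head drop ΔH = 280.16 − 279.65 = 0.51 m
Continuity: the same q passes through each zone, so ΔH = q·Σ(L_j/K_j) — the zones act as resistances in series.
Σ(L/K) = 265/33.9 + 127/0.642 = 7.817 + 197.8 = 205.6 d
q = ΔH / Σ(L/K) = 0.51 / 205.6 = 0.002480 m/d (same in every zone)
Zone A: v = q/n = 0.002480/0.33 = 0.007515 m/d → t_A = 265/0.007515 = 35260 d
Zone B: v = q/n = 0.002480/0.32 = 0.007750 m/d → t_B = 127/0.007750 = 16390 d
Total t = 35260 + 16390 = 51650 d
   = 51650 / 365 = 141 yr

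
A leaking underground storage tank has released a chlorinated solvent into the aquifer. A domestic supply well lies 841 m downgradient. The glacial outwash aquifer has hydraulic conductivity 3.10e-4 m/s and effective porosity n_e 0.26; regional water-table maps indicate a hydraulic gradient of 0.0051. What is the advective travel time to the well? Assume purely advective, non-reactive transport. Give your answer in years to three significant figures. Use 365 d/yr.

K = 3.10e-4 m/s × 86400 s/d = 26.78 m/d
q = Ki = 26.78 × 0.0051 = 0.1366 m/d
Seepage velocity v = q / n = 0.1366 / 0.26 = 0.5254 m/d
t = L / v = 841 / 0.5254 = 1601 d
   = 1601 / 365 = 4.39 yr

4.39 years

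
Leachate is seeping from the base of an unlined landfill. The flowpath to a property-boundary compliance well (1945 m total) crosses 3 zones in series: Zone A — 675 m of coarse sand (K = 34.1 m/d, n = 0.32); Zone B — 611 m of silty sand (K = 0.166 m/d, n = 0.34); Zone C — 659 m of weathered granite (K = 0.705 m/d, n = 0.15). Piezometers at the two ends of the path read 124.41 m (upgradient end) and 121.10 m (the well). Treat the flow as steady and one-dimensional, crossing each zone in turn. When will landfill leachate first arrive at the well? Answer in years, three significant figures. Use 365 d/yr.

2010 years

Total head drop ΔH = 124.41 − 121.10 = 3.31 m
Steady 1-D flow in series ⇒ the Darcy flux q is identical in every zone and the zone head losses add (resistances L/K in series).
Σ(L/K) = 675/34.1 + 611/0.166 + 659/0.705 = 19.79 + 3681 + 934.8 = 4635 d
q = ΔH / Σ(L/K) = 3.31 / 4635 = 7.141e-4 m/d (same in every zone)
Zone A: v = q/n = 7.141e-4/0.32 = 0.002232 m/d → t_A = 675/0.002232 = 302500 d
Zone B: v = q/n = 7.141e-4/0.34 = 0.002100 m/d → t_B = 611/0.002100 = 290900 d
Zone C: v = q/n = 7.141e-4/0.15 = 0.004761 m/d → t_C = 659/0.004761 = 138400 d
Total t = 302500 + 290900 + 138400 = 731800 d
   = 731800 / 365 = 2010 yr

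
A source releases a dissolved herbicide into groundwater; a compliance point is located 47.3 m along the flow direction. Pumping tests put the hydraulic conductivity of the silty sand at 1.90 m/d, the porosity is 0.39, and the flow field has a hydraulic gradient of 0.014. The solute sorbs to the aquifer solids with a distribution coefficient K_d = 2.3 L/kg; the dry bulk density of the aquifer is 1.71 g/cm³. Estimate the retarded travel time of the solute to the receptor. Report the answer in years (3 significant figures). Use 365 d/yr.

21.1 years

Specific discharge q = 1.90 × 0.014 = 0.02660 m/d
Seepage velocity v = q / n = 0.02660 / 0.39 = 0.06821 m/d
Retardation R = 1 + ρ_b·K_d/n = 1 + 1.71×2.3/0.39 = 11.08
Contaminant velocity v_c = v/R = 0.06821/11.08 = 0.006153 m/d
t = L/v_c = 47.3/0.006153 = 7687 d
   = 7687/365 = 21.1 yr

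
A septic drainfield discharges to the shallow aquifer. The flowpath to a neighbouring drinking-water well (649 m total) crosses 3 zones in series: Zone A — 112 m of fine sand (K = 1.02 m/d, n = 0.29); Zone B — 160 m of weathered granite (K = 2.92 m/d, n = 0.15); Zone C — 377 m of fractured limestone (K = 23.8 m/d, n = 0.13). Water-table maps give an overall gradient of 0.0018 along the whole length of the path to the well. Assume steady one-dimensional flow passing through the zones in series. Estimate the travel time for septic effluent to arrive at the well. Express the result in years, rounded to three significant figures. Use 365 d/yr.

44.6 years

Continuity: the same q passes through each zone, so ΔH = q·Σ(L_j/K_j) — the zones act as resistances in series.
Σ(L/K) = 112/1.02 + 160/2.92 + 377/23.8 = 109.8 + 54.79 + 15.84 = 180.4 d
K_eq = L_total / Σ(L/K) = 649 / 180.4 = 3.597 m/d
q = K_eq · i = 3.597 × 0.0018 = 0.006474 m/d (same in every zone)
Zone A: v = q/n = 0.006474/0.29 = 0.02232 m/d → t_A = 112/0.02232 = 5017 d
Zone B: v = q/n = 0.006474/0.15 = 0.04316 m/d → t_B = 160/0.04316 = 3707 d
Zone C: v = q/n = 0.006474/0.13 = 0.04980 m/d → t_C = 377/0.04980 = 7570 d
Total t = 5017 + 3707 + 7570 = 16290 d
   = 16290 / 365 = 44.6 yr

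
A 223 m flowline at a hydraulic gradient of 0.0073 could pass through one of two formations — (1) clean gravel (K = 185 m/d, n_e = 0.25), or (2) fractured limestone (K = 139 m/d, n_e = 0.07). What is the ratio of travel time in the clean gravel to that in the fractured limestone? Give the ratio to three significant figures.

Unit 1 (clean gravel): v = 185×0.0073/0.25 = 5.402 m/d, t = 223/5.402 = 41.28 d
Unit 2 (fractured limestone): v = 139×0.0073/0.07 = 14.50 m/d, t = 223/14.50 = 15.38 d
t(clean gravel) / t(fractured limestone) = 41.28/15.38 = 2.68

2.68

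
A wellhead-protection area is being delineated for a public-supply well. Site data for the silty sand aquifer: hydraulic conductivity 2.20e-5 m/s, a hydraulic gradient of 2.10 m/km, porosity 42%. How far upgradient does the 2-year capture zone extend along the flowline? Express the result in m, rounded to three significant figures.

6.94 m

K = 2.20e-5 m/s × 86400 s/d = 1.901 m/d
Darcy flux q = K·i = 1.901 × 0.0021 = 0.003992 m/d
v_s = q/n_e = 0.003992/0.42 = 0.009504 m/d
T = 2 yr × 365 = 730 d
L = v × T = 0.009504 × 730 = 6.938 m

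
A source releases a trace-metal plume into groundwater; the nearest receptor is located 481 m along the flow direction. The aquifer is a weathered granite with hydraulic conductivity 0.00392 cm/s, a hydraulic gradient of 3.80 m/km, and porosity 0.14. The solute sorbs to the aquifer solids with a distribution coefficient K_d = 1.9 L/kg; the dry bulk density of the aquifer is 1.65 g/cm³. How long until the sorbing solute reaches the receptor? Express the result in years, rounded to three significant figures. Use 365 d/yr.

K = 0.00392 cm/s × 864 = 3.387 m/d
Specific discharge q = 3.387 × 0.0038 = 0.01287 m/d
Seepage velocity v = q / n = 0.01287 / 0.14 = 0.09193 m/d
Retardation R = 1 + ρ_b·K_d/n = 1 + 1.65×1.9/0.14 = 23.39
Contaminant velocity v_c = v/R = 0.09193/23.39 = 0.003930 m/d
t = L/v_c = 481/0.003930 = 122400 d
   = 122400/365 = 335 yr

335 years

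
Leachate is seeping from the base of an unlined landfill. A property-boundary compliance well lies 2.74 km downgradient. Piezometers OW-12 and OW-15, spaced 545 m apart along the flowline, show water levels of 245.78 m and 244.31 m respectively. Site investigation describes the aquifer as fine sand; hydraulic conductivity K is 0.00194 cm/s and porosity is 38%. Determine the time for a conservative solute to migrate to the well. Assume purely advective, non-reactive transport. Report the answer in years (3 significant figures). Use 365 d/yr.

Hydraulic gradient i = (245.78 − 244.31) / 545 = 1.47 / 545 = 0.002697
K = 0.00194 cm/s × 864 = 1.676 m/d
q = Ki = 1.676 × 0.002697 = 0.004521 m/d
Seepage velocity v = q / n = 0.004521 / 0.38 = 0.01190 m/d
L = 2.74 km = 2740 m
t = L / v = 2740 / 0.01190 = 230300 d
   = 230300 / 365 = 631 yr

631 years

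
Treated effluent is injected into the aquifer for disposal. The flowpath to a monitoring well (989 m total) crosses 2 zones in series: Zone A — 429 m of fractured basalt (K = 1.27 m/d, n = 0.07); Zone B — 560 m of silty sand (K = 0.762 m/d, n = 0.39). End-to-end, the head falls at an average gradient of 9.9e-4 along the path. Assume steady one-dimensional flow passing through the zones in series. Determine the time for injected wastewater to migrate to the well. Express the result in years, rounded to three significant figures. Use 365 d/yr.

746 years

For zones in series the flux q is common to all zones; the equivalent conductivity is the harmonic (thickness-weighted) mean, K_eq = L_total / Σ(L_j/K_j).
Σ(L/K) = 429/1.27 + 560/0.762 = 337.8 + 734.9 = 1073 d
K_eq = L_total / Σ(L/K) = 989 / 1073 = 0.9220 m/d
q = K_eq · i = 0.9220 × 9.9e-4 = 9.127e-4 m/d (same in every zone)
Zone A: v = q/n = 9.127e-4/0.07 = 0.01304 m/d → t_A = 429/0.01304 = 32900 d
Zone B: v = q/n = 9.127e-4/0.39 = 0.002340 m/d → t_B = 560/0.002340 = 239300 d
Total t = 32900 + 239300 = 272200 d
   = 272200 / 365 = 746 yr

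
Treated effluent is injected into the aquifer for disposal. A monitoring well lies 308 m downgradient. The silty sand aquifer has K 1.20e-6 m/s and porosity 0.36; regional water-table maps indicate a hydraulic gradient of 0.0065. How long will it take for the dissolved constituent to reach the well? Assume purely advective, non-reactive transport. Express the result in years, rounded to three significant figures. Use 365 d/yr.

451 years

K = 1.20e-6 m/s × 86400 s/d = 0.1037 m/d
q = Ki = 0.1037 × 0.0065 = 6.739e-4 m/d
Seepage velocity v = q / n = 6.739e-4 / 0.36 = 0.001872 m/d
t = L / v = 308 / 0.001872 = 164500 d
   = 164500 / 365 = 451 yr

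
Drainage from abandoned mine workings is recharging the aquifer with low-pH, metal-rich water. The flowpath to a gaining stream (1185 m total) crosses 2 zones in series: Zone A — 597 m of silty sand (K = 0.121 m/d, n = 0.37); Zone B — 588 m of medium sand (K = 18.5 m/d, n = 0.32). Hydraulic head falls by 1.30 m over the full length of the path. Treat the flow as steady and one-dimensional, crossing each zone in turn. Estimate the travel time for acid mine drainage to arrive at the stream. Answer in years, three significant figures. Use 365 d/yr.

Continuity: the same q passes through each zone, so ΔH = q·Σ(L_j/K_j) — the zones act as resistances in series.
Σ(L/K) = 597/0.121 + 588/18.5 = 4934 + 31.78 = 4966 d
q = ΔH / Σ(L/K) = 1.30 / 4966 = 2.618e-4 m/d (same in every zone)
Zone A: v = q/n = 2.618e-4/0.37 = 7.076e-4 m/d → t_A = 597/7.076e-4 = 843700 d
Zone B: v = q/n = 2.618e-4/0.32 = 8.181e-4 m/d → t_B = 588/8.181e-4 = 718700 d
Total t = 843700 + 718700 = 1.562e6 d
   = 1.562e6 / 365 = 4280 yr

4280 years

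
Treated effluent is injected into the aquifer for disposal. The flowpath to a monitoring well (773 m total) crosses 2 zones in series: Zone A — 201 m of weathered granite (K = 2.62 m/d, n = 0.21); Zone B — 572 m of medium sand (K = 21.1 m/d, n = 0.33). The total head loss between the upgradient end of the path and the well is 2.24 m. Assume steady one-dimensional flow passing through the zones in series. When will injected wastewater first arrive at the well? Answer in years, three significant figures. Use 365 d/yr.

Steady 1-D flow in series ⇒ the Darcy flux q is identical in every zone and the zone head losses add (resistances L/K in series).
Σ(L/K) = 201/2.62 + 572/21.1 = 76.72 + 27.11 = 103.8 d
q = ΔH / Σ(L/K) = 2.24 / 103.8 = 0.02157 m/d (same in every zone)
Zone A: v = q/n = 0.02157/0.21 = 0.1027 m/d → t_A = 201/0.1027 = 1956 d
Zone B: v = q/n = 0.02157/0.33 = 0.06538 m/d → t_B = 572/0.06538 = 8749 d
Total t = 1956 + 8749 = 10710 d
   = 10710 / 365 = 29.3 yr

29.3 years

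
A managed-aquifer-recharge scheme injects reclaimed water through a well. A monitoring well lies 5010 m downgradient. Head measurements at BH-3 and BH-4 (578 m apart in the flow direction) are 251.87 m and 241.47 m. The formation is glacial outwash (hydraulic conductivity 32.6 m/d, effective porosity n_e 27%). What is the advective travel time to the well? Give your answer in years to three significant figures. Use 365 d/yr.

Hydraulic gradient i = (251.87 − 241.47) / 578 = 10.40 / 578 = 0.01799
q = Ki = 32.6 × 0.01799 = 0.5866 m/d
v_s = q/n_e = 0.5866/0.27 = 2.172 m/d
t = L / v = 5010 / 2.172 = 2306 d
   = 2306 / 365 = 6.32 yr

6.32 years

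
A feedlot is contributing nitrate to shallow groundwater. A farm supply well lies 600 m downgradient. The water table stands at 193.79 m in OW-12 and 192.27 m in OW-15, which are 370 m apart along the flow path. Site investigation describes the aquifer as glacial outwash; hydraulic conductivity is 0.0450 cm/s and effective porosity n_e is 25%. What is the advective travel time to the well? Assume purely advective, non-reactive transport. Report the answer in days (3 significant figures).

939 days

Hydraulic gradient i = (193.79 − 192.27) / 370 = 1.52 / 370 = 0.004108
K = 0.0450 cm/s × 864 = 38.88 m/d
Darcy flux q = K·i = 38.88 × 0.004108 = 0.1597 m/d
v = Ki/n = 38.88·0.004108/0.25 = 0.6389 m/d
t = L / v = 600 / 0.6389 = 939.1 d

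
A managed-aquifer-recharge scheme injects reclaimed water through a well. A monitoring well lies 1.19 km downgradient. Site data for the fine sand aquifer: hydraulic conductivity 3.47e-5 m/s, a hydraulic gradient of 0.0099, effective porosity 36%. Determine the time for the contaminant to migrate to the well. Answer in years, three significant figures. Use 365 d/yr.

39.5 years

K = 3.47e-5 m/s × 86400 s/d = 2.998 m/d
q = Ki = 2.998 × 0.0099 = 0.02968 m/d
v = Ki/n = 2.998·0.0099/0.36 = 0.08245 m/d
L = 1.19 km = 1190 m
t = L / v = 1190 / 0.08245 = 14430 d
   = 14430 / 365 = 39.5 yr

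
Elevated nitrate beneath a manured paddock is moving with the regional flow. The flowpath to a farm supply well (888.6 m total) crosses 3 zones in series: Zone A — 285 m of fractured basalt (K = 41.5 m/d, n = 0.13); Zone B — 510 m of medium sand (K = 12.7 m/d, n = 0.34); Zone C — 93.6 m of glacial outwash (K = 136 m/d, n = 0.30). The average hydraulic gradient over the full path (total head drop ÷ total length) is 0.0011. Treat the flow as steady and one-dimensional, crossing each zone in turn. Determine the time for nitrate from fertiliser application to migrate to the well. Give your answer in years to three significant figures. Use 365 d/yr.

31.9 years

For zones in series the flux q is common to all zones; the equivalent conductivity is the harmonic (thickness-weighted) mean, K_eq = L_total / Σ(L_j/K_j).
Σ(L/K) = 285/41.5 + 510/12.7 + 93.6/136 = 6.867 + 40.16 + 0.6882 = 47.71 d
K_eq = L_total / Σ(L/K) = 888.6 / 47.71 = 18.62 m/d
q = K_eq · i = 18.62 × 0.0011 = 0.02049 m/d (same in every zone)
Zone A: v = q/n = 0.02049/0.13 = 0.1576 m/d → t_A = 285/0.1576 = 1809 d
Zone B: v = q/n = 0.02049/0.34 = 0.06025 m/d → t_B = 510/0.06025 = 8464 d
Zone C: v = q/n = 0.02049/0.30 = 0.06829 m/d → t_C = 93.6/0.06829 = 1371 d
Total t = 1809 + 8464 + 1371 = 11640 d
   = 11640 / 365 = 31.9 yr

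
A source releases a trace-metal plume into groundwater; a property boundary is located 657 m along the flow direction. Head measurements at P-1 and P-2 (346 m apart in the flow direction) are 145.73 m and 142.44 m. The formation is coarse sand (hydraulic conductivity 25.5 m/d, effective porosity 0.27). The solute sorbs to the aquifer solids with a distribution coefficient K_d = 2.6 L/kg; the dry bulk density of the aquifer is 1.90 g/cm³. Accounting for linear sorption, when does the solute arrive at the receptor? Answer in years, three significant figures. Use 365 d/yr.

Hydraulic gradient i = (145.73 − 142.44) / 346 = 3.29 / 346 = 0.009509
q = Ki = 25.5 × 0.009509 = 0.2425 m/d
Seepage velocity v = q / n = 0.2425 / 0.27 = 0.8980 m/d
Retardation R = 1 + ρ_b·K_d/n = 1 + 1.90×2.6/0.27 = 19.30
Contaminant velocity v_c = v/R = 0.8980/19.30 = 0.04654 m/d
t = L/v_c = 657/0.04654 = 14120 d
   = 14120/365 = 38.7 yr

38.7 years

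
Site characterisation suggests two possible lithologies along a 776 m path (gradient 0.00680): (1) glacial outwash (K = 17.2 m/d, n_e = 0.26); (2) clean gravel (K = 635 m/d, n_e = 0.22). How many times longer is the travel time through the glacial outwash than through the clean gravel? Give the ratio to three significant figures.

Unit 1 (glacial outwash): v = 17.2×0.0068/0.26 = 0.4498 m/d, t = 776/0.4498 = 1725 d
Unit 2 (clean gravel): v = 635×0.0068/0.22 = 19.63 m/d, t = 776/19.63 = 39.54 d
t(glacial outwash) / t(clean gravel) = 1725/39.54 = 43.6

43.6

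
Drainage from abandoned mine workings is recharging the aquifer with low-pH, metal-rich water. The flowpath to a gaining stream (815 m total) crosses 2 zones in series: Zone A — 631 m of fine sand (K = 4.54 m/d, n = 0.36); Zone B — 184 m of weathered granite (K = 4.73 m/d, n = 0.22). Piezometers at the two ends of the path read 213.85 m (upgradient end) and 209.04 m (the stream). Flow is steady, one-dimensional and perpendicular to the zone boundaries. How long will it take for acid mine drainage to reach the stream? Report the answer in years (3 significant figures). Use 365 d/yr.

Total head drop ΔH = 213.85 − 209.04 = 4.81 m
Steady 1-D flow in series ⇒ the Darcy flux q is identical in every zone and the zone head losses add (resistances L/K in series).
Σ(L/K) = 631/4.54 + 184/4.73 = 139.0 + 38.90 = 177.9 d
q = ΔH / Σ(L/K) = 4.81 / 177.9 = 0.02704 m/d (same in every zone)
Zone A: v = q/n = 0.02704/0.36 = 0.07511 m/d → t_A = 631/0.07511 = 8401 d
Zone B: v = q/n = 0.02704/0.22 = 0.1229 m/d → t_B = 184/0.1229 = 1497 d
Total t = 8401 + 1497 = 9898 d
   = 9898 / 365 = 27.1 yr

27.1 years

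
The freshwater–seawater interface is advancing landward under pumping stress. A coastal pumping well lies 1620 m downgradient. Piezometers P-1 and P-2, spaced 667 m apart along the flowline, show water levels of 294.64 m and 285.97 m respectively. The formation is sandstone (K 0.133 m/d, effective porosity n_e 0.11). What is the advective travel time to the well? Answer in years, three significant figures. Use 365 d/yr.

Hydraulic gradient i = (294.64 − 285.97) / 667 = 8.67 / 667 = 0.01300
q = Ki = 0.133 × 0.01300 = 0.001729 m/d
Seepage velocity v = q / n = 0.001729 / 0.11 = 0.01572 m/d
t = L / v = 1620 / 0.01572 = 103100 d
   = 103100 / 365 = 282 yr

282 years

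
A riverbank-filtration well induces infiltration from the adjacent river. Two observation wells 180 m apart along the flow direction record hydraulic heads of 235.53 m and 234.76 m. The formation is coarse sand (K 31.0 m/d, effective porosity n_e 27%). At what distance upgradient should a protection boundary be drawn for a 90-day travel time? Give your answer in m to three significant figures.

Hydraulic gradient i = (235.53 − 234.76) / 180 = 0.77 / 180 = 0.004278
q = Ki = 31.0 × 0.004278 = 0.1326 m/d
Seepage velocity v = q / n = 0.1326 / 0.27 = 0.4912 m/d
L = v × T = 0.4912 × 90 = 44.20 m

44.2 m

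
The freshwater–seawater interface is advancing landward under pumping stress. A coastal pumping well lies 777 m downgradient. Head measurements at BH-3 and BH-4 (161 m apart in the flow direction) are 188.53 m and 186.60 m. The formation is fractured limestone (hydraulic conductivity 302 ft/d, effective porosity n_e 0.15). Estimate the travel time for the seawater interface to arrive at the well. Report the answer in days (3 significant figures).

106 days

Hydraulic gradient i = (188.53 − 186.60) / 161 = 1.93 / 161 = 0.01199
K = 302 ft/d × 0.3048 = 92.05 m/d
Darcy flux q = K·i = 92.05 × 0.01199 = 1.103 m/d
Seepage velocity v = q / n = 1.103 / 0.15 = 7.356 m/d
t = L / v = 777 / 7.356 = 105.6 d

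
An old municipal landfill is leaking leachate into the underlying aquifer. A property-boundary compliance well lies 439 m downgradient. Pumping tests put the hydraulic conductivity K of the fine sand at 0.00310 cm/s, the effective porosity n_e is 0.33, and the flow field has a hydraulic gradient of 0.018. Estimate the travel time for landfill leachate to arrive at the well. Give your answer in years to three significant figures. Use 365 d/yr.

8.23 years

K = 0.00310 cm/s × 864 = 2.678 m/d
q = Ki = 2.678 × 0.018 = 0.04821 m/d
Seepage velocity v = q / n = 0.04821 / 0.33 = 0.1461 m/d
t = L / v = 439 / 0.1461 = 3005 d
   = 3005 / 365 = 8.23 yr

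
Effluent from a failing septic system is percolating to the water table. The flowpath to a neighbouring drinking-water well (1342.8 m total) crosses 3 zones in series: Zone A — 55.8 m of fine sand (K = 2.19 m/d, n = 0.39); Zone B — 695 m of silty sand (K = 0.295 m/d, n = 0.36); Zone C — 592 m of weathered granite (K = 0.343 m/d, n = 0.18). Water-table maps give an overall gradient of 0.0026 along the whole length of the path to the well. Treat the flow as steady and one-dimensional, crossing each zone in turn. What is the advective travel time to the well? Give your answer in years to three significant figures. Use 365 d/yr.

1220 years

Continuity: the same q passes through each zone, so ΔH = q·Σ(L_j/K_j) — the zones act as resistances in series.
Σ(L/K) = 55.8/2.19 + 695/0.295 + 592/0.343 = 25.48 + 2356 + 1726 = 4107 d
K_eq = L_total / Σ(L/K) = 1342.8 / 4107 = 0.3269 m/d
q = K_eq · i = 0.3269 × 0.0026 = 8.500e-4 m/d (same in every zone)
Zone A: v = q/n = 8.500e-4/0.39 = 0.002180 m/d → t_A = 55.8/0.002180 = 25600 d
Zone B: v = q/n = 8.500e-4/0.36 = 0.002361 m/d → t_B = 695/0.002361 = 294400 d
Zone C: v = q/n = 8.500e-4/0.18 = 0.004722 m/d → t_C = 592/0.004722 = 125400 d
Total t = 25600 + 294400 + 125400 = 445300 d
   = 445300 / 365 = 1220 yr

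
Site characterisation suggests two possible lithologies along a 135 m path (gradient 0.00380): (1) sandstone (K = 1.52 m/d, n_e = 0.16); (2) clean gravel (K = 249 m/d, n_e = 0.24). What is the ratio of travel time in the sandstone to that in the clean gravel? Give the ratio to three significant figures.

Unit 1 (sandstone): v = 1.52×0.0038/0.16 = 0.03610 m/d, t = 135/0.03610 = 3740 d
Unit 2 (clean gravel): v = 249×0.0038/0.24 = 3.943 m/d, t = 135/3.943 = 34.24 d
t(sandstone) / t(clean gravel) = 3740/34.24 = 109

109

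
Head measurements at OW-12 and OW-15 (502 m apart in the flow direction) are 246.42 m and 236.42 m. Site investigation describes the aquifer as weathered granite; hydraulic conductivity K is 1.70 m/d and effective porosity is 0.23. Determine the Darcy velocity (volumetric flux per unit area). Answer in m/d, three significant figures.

0.0339 m/d

Hydraulic gradient i = (246.42 − 236.42) / 502 = 10.00 / 502 = 0.01992
q = Ki = 1.70 × 0.01992 = 0.03386 m/d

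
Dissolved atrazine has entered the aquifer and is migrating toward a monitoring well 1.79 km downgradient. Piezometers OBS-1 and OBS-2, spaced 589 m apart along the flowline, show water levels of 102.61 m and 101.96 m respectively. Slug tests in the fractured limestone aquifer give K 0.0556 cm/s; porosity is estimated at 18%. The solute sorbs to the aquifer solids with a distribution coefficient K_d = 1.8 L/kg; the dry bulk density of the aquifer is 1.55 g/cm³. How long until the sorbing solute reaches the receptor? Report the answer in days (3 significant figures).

100000 days

Hydraulic gradient i = (102.61 − 101.96) / 589 = 0.65 / 589 = 0.001104
K = 0.0556 cm/s × 864 = 48.04 m/d
q = Ki = 48.04 × 0.001104 = 0.05301 m/d
Seepage velocity v = q / n = 0.05301 / 0.18 = 0.2945 m/d
Retardation R = 1 + ρ_b·K_d/n = 1 + 1.55×1.8/0.18 = 16.50
Contaminant velocity v_c = v/R = 0.2945/16.50 = 0.01785 m/d
L = 1.79 km = 1790 m
t = L/v_c = 1790/0.01785 = 100300 d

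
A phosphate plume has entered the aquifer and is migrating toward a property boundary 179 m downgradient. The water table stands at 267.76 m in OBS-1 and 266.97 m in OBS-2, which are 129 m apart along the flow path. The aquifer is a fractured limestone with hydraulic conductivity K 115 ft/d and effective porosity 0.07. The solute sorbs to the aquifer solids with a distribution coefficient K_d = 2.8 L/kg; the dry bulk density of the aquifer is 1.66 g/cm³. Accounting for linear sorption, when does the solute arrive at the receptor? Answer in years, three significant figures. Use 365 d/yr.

Hydraulic gradient i = (267.76 − 266.97) / 129 = 0.79 / 129 = 0.006124
K = 115 ft/d × 0.3048 = 35.05 m/d
q = Ki = 35.05 × 0.006124 = 0.2147 m/d
Seepage velocity v = q / n = 0.2147 / 0.07 = 3.067 m/d
Retardation R = 1 + ρ_b·K_d/n = 1 + 1.66×2.8/0.07 = 67.40
Contaminant velocity v_c = v/R = 3.067/67.40 = 0.04550 m/d
t = L/v_c = 179/0.04550 = 3934 d
   = 3934/365 = 10.8 yr

10.8 years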